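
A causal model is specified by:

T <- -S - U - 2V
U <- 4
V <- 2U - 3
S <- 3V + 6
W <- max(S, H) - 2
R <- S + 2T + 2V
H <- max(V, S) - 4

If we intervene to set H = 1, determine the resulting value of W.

Intervening sets H = 1 and removes its equation (H <- max(V, S) - 4).
V = 2U - 3  [with U=4]  = 5
S = 3V + 6  [with V=5]  = 21
W = max(S, H) - 2  [with S=21, H=1]  = 19

19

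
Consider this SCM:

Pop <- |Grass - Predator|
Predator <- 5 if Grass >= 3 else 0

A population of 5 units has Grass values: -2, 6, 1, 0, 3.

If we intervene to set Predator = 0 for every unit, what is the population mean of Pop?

Every unit gets Predator=0 under the intervention. Pop values become 2, 6, 1, 0, 3; E[Pop|do(Predator=0)] = 2.4.

2.4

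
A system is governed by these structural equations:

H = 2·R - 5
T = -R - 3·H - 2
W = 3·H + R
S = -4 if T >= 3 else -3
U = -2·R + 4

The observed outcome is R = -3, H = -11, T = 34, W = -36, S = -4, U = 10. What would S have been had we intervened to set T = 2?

-3

do(T=2) replaces the equation T = -R - 3·H - 2 with the constant T = 2.
S = -4 if T >= 3 else -3  [with T=2]  = -3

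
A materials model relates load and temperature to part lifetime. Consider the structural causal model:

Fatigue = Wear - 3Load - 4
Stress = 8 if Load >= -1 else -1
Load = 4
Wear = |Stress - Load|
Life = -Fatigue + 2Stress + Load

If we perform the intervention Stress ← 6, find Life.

30

do(Stress=6) replaces the equation Stress = 8 if Load >= -1 else -1 with the constant Stress = 6.
Wear = |Stress - Load|  [with Stress=6, Load=4]  = 2
Fatigue = Wear - 3Load - 4  [with Wear=2, Load=4]  = -14
Life = -Fatigue + 2Stress + Load  [with Fatigue=-14, Stress=6, Load=4]  = 30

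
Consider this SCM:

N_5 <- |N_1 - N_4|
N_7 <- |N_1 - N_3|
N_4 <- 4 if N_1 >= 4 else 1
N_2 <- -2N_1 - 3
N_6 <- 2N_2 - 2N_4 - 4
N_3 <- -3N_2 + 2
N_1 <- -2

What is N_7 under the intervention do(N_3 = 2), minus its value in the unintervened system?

The intervention breaks the incoming arrows to N_3: N_3 <- -3N_2 + 2 no longer applies, and N_3 = 2.
N_7 = |N_1 - N_3|  [with N_1=-2, N_3=2]  = 4
Without intervention: N_2 = -2N_1 - 3  [with N_1=-2]  = 1; N_3 = -3N_2 + 2  [with N_2=1]  = -1; N_7 = |N_1 - N_3|  [with N_1=-2, N_3=-1]  = 1.
Change = 4 − 1 = 3.

3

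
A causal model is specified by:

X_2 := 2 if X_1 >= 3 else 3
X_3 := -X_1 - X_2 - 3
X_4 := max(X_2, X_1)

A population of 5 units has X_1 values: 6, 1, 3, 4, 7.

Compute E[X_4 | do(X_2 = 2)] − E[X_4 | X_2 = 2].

-0.6

Every unit gets X_2=2 under the intervention. X_4 values become 6, 2, 3, 4, 7; E[X_4|do(X_2=2)] = 4.4.
E[X_4|X_2=2] averages over only the 4 units with X_2=2 (X_1 = 6, 3, 4, 7): X_4 = 6, 3, 4, 7, mean 5.
Difference = 4.4 − 5 = -0.6.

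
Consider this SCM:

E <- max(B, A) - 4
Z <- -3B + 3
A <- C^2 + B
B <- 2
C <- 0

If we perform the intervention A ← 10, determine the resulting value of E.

6

The intervention breaks the incoming arrows to A: A <- C^2 + B no longer applies, and A = 10.
E = max(B, A) - 4  [with B=2, A=10]  = 6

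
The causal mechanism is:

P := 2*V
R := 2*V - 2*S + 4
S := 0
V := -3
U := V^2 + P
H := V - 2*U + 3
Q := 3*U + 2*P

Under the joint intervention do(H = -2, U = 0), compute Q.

-12

Setting H = -2, U = 0 by intervention discards those variables' equations.
P = 2*V  [with V=-3]  = -6
Q = 3*U + 2*P  [with U=0, P=-6]  = -12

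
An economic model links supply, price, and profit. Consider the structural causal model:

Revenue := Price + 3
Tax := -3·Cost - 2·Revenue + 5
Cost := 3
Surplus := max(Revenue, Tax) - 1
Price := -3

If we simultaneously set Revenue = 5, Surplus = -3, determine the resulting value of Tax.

-14

The joint intervention fixes Revenue = 5, Surplus = -3, removing each variable's own equation.
Tax = -3·Cost - 2·Revenue + 5  [with Cost=3, Revenue=5]  = -14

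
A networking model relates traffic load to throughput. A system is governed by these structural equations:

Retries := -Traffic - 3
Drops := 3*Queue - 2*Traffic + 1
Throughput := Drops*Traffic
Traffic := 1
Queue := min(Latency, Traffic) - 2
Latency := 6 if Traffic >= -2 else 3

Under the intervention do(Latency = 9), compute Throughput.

-4

Under do(Latency=9), the mechanism Latency := 6 if Traffic >= -2 else 3 is discarded; Latency is fixed at 9.
Queue = min(Latency, Traffic) - 2  [with Latency=9, Traffic=1]  = -1
Drops = 3*Queue - 2*Traffic + 1  [with Queue=-1, Traffic=1]  = -4
Throughput = Drops*Traffic  [with Drops=-4, Traffic=1]  = -4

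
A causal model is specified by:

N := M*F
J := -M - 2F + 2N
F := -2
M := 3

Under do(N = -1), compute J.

The intervention breaks the incoming arrows to N: N := M*F no longer applies, and N = -1.
J = -M - 2F + 2N  [with M=3, F=-2, N=-1]  = -1

-1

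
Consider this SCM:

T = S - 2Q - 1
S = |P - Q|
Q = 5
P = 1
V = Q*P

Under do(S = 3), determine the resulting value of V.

do(S=3) replaces the equation S = |P - Q| with the constant S = 3.
V is not downstream of the intervention, so its value is determined by the original equations.
V = Q*P  [with Q=5, P=1]  = 5

5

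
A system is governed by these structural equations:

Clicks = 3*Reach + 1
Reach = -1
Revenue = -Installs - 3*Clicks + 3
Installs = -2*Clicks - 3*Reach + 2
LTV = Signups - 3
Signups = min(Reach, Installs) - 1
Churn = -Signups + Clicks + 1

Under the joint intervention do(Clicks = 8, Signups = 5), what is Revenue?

The joint intervention fixes Clicks = 8, Signups = 5, removing each variable's own equation.
Installs = -2*Clicks - 3*Reach + 2  [with Clicks=8, Reach=-1]  = -11
Revenue = -Installs - 3*Clicks + 3  [with Installs=-11, Clicks=8]  = -10

-10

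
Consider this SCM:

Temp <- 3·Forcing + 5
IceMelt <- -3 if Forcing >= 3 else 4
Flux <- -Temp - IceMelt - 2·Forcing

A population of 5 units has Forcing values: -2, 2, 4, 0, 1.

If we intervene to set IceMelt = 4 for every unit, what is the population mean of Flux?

do(IceMelt=4) breaks IceMelt's dependence on Forcing. With IceMelt=4 fixed, Flux across the units is 1, -19, -29, -9, -14, mean -14.

-14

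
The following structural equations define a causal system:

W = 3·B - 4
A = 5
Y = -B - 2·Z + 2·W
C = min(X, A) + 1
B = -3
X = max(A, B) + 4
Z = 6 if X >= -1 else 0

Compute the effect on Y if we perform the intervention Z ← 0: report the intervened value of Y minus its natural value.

12

Intervening sets Z = 0 and removes its equation (Z = 6 if X >= -1 else 0).
W = 3·B - 4  [with B=-3]  = -13
Y = -B - 2·Z + 2·W  [with B=-3, Z=0, W=-13]  = -23
Without intervention: X = max(A, B) + 4  [with A=5, B=-3]  = 9; W = 3·B - 4  [with B=-3]  = -13; Z = 6 if X >= -1 else 0  [with X=9]  = 6; Y = -B - 2·Z + 2·W  [with B=-3, Z=6, W=-13]  = -35.
Change = -23 − (-35) = 12.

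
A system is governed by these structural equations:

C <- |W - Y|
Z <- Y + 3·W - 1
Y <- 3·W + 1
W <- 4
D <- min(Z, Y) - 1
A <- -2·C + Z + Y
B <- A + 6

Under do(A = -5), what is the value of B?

1

Intervening sets A = -5 and removes its equation (A <- -2·C + Z + Y).
B = A + 6  [with A=-5]  = 1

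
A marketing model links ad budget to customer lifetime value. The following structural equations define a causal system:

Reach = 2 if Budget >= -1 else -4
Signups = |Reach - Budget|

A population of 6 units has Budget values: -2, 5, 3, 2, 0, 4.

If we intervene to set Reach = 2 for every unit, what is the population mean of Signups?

2

Every unit gets Reach=2 under the intervention. Signups values become 4, 3, 1, 0, 2, 2; E[Signups|do(Reach=2)] = 2.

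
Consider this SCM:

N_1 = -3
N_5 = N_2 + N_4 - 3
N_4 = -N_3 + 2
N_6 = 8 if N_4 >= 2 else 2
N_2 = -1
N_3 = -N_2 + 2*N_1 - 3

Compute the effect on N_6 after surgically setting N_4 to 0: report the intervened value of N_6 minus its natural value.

-6

Under do(N_4=0), the mechanism N_4 = -N_3 + 2 is discarded; N_4 is fixed at 0.
N_6 = 8 if N_4 >= 2 else 2  [with N_4=0]  = 2
Without intervention: N_3 = -N_2 + 2*N_1 - 3  [with N_2=-1, N_1=-3]  = -8; N_4 = -N_3 + 2  [with N_3=-8]  = 10; N_6 = 8 if N_4 >= 2 else 2  [with N_4=10]  = 8.
Change = 2 − 8 = -6.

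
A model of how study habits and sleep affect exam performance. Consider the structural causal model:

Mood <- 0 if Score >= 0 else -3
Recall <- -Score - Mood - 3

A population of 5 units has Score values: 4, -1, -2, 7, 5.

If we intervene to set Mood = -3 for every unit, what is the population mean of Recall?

Under do(Mood=-3), Mood's equation is replaced by Mood=-3 for every unit. Per-unit Recall: -4, 1, 2, -7, -5. Mean = -2.6.

-2.6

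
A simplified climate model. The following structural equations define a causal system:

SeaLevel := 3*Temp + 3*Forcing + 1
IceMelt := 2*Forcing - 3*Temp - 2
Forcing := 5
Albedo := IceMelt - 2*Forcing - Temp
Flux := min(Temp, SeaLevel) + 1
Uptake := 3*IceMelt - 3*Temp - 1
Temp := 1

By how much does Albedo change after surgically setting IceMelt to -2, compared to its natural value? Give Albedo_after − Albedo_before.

-7

The intervention breaks the incoming arrows to IceMelt: IceMelt := 2*Forcing - 3*Temp - 2 no longer applies, and IceMelt = -2.
Albedo = IceMelt - 2*Forcing - Temp  [with IceMelt=-2, Forcing=5, Temp=1]  = -13
Without intervention: IceMelt = 2*Forcing - 3*Temp - 2  [with Forcing=5, Temp=1]  = 5; Albedo = IceMelt - 2*Forcing - Temp  [with IceMelt=5, Forcing=5, Temp=1]  = -6.
Change = -13 − (-6) = -7.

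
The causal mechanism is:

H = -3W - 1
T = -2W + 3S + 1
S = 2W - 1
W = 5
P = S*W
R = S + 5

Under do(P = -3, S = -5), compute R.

Setting P = -3, S = -5 by intervention discards those variables' equations.
R = S + 5  [with S=-5]  = 0

0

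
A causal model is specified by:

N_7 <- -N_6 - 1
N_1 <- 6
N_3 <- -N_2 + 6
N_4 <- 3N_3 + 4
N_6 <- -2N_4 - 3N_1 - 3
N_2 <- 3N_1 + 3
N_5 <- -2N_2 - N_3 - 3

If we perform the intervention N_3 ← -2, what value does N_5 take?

do(N_3=-2) replaces the equation N_3 <- -N_2 + 6 with the constant N_3 = -2.
N_2 = 3N_1 + 3  [with N_1=6]  = 21
N_5 = -2N_2 - N_3 - 3  [with N_2=21, N_3=-2]  = -43

-43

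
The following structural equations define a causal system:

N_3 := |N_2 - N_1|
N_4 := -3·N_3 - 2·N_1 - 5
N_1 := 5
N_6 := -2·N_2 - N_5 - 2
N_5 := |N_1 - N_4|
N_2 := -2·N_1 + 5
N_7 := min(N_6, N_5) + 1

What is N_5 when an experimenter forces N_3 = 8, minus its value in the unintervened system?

-6

do(N_3=8) replaces the equation N_3 := |N_2 - N_1| with the constant N_3 = 8.
N_4 = -3·N_3 - 2·N_1 - 5  [with N_3=8, N_1=5]  = -39
N_5 = |N_1 - N_4|  [with N_1=5, N_4=-39]  = 44
Without intervention: N_2 = -2·N_1 + 5  [with N_1=5]  = -5; N_3 = |N_2 - N_1|  [with N_2=-5, N_1=5]  = 10; N_4 = -3·N_3 - 2·N_1 - 5  [with N_3=10, N_1=5]  = -45; N_5 = |N_1 - N_4|  [with N_1=5, N_4=-45]  = 50.
Change = 44 − 50 = -6.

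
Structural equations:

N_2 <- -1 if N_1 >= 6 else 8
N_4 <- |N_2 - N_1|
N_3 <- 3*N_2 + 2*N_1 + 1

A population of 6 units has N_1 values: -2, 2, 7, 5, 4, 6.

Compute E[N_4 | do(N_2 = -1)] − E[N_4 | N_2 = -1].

The intervention sets N_2=-1 in all 6 units regardless of N_1. Recomputing N_4 per unit gives 1, 3, 8, 6, 5, 7; average 5.
E[N_4|N_2=-1] averages over only the 2 units with N_2=-1 (N_1 = 7, 6): N_4 = 8, 7, mean 7.5.
Difference = 5 − 7.5 = -2.5.

-2.5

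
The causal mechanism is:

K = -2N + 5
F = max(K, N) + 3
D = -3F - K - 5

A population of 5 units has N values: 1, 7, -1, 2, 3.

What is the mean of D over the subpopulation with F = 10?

-34

E[D|F=10] averages over only the 2 units with F=10 (N = 7, -1): D = -26, -42, mean -34.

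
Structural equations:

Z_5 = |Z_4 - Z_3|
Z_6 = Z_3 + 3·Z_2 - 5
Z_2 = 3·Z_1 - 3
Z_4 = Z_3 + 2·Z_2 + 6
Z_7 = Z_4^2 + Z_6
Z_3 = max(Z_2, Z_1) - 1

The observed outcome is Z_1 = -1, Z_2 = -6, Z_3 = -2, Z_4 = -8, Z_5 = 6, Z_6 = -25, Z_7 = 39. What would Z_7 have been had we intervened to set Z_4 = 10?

75

The intervention breaks the incoming arrows to Z_4: Z_4 = Z_3 + 2·Z_2 + 6 no longer applies, and Z_4 = 10.
Z_2 = 3·Z_1 - 3  [with Z_1=-1]  = -6
Z_3 = max(Z_2, Z_1) - 1  [with Z_2=-6, Z_1=-1]  = -2
Z_6 = Z_3 + 3·Z_2 - 5  [with Z_3=-2, Z_2=-6]  = -25
Z_7 = Z_4^2 + Z_6  [with Z_4=10, Z_6=-25]  = 75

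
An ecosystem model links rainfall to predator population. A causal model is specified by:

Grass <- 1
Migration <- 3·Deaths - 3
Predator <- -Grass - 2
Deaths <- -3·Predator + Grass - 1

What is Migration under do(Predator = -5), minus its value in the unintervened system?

Under do(Predator=-5), the mechanism Predator <- -Grass - 2 is discarded; Predator is fixed at -5.
Deaths = -3·Predator + Grass - 1  [with Predator=-5, Grass=1]  = 15
Migration = 3·Deaths - 3  [with Deaths=15]  = 42
Without intervention: Predator = -Grass - 2  [with Grass=1]  = -3; Deaths = -3·Predator + Grass - 1  [with Predator=-3, Grass=1]  = 9; Migration = 3·Deaths - 3  [with Deaths=9]  = 24.
Change = 42 − 24 = 18.

18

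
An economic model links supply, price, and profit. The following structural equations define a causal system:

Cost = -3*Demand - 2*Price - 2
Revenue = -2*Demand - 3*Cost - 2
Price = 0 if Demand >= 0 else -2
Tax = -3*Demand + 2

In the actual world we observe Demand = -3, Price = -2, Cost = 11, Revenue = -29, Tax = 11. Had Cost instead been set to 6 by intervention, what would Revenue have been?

-14

The intervention breaks the incoming arrows to Cost: Cost = -3*Demand - 2*Price - 2 no longer applies, and Cost = 6.
Revenue = -2*Demand - 3*Cost - 2  [with Demand=-3, Cost=6]  = -14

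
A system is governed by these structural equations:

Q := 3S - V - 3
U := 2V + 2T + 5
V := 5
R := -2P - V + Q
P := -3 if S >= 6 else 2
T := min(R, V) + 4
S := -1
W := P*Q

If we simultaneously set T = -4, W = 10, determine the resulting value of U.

7

Under do(T = -4, W = 10), each intervened variable's structural equation is replaced by its fixed value.
U = 2V + 2T + 5  [with V=5, T=-4]  = 7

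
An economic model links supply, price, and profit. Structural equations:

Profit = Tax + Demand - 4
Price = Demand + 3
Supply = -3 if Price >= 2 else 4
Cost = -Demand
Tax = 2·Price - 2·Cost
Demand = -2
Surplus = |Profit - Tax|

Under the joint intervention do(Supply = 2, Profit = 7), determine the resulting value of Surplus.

9

Under do(Supply = 2, Profit = 7), each intervened variable's structural equation is replaced by its fixed value.
Price = Demand + 3  [with Demand=-2]  = 1
Cost = -Demand  [with Demand=-2]  = 2
Tax = 2·Price - 2·Cost  [with Price=1, Cost=2]  = -2
Surplus = |Profit - Tax|  [with Profit=7, Tax=-2]  = 9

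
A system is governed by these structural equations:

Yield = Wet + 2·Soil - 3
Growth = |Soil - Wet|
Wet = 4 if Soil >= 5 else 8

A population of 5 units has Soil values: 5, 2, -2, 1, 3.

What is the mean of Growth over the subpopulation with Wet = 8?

7

E[Growth|Wet=8] averages over only the 4 units with Wet=8 (Soil = 2, -2, 1, 3): Growth = 6, 10, 7, 5, mean 7.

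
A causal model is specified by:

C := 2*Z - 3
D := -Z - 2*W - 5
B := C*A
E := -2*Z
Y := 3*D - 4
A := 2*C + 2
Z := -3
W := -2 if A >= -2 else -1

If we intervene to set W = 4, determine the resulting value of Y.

The intervention breaks the incoming arrows to W: W := -2 if A >= -2 else -1 no longer applies, and W = 4.
D = -Z - 2*W - 5  [with Z=-3, W=4]  = -10
Y = 3*D - 4  [with D=-10]  = -34

-34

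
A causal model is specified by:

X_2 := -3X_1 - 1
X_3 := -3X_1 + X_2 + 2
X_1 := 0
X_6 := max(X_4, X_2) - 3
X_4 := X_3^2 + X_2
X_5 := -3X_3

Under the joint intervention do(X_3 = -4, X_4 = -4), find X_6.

Setting X_3 = -4, X_4 = -4 by intervention discards those variables' equations.
X_2 = -3X_1 - 1  [with X_1=0]  = -1
X_6 = max(X_4, X_2) - 3  [with X_4=-4, X_2=-1]  = -4

-4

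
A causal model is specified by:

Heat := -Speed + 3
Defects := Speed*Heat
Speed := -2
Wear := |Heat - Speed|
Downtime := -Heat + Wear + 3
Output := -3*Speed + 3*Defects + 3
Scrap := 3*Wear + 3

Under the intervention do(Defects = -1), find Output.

6

Under do(Defects=-1), the mechanism Defects := Speed*Heat is discarded; Defects is fixed at -1.
Output = -3*Speed + 3*Defects + 3  [with Speed=-2, Defects=-1]  = 6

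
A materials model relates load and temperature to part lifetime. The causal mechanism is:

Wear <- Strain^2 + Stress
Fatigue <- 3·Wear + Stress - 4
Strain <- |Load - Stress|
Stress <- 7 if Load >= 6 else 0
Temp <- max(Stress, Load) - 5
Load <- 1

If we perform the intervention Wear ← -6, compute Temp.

The intervention breaks the incoming arrows to Wear: Wear <- Strain^2 + Stress no longer applies, and Wear = -6.
Since Temp is not a descendant of the intervened variable, it is unaffected.
Stress = 7 if Load >= 6 else 0  [with Load=1]  = 0
Temp = max(Stress, Load) - 5  [with Stress=0, Load=1]  = -4

-4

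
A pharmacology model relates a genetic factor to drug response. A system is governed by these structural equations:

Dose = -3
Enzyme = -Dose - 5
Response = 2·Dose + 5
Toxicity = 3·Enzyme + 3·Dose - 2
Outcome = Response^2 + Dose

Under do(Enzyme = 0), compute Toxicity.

Under do(Enzyme=0), the mechanism Enzyme = -Dose - 5 is discarded; Enzyme is fixed at 0.
Toxicity = 3·Enzyme + 3·Dose - 2  [with Enzyme=0, Dose=-3]  = -11

-11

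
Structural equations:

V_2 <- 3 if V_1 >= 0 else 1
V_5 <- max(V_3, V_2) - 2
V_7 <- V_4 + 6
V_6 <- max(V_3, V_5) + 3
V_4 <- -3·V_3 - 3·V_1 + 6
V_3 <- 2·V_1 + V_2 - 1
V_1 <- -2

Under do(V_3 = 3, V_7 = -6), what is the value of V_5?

1

Setting V_3 = 3, V_7 = -6 by intervention discards those variables' equations.
V_2 = 3 if V_1 >= 0 else 1  [with V_1=-2]  = 1
V_5 = max(V_3, V_2) - 2  [with V_3=3, V_2=1]  = 1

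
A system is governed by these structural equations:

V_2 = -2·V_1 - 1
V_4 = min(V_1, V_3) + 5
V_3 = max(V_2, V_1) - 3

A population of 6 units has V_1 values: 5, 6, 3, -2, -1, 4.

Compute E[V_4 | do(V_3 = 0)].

4.5

Every unit gets V_3=0 under the intervention. V_4 values become 5, 5, 5, 3, 4, 5; E[V_4|do(V_3=0)] = 4.5.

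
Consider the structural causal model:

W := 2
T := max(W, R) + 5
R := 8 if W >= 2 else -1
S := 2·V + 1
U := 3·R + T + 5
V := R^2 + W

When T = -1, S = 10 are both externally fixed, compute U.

The joint intervention fixes T = -1, S = 10, removing each variable's own equation.
R = 8 if W >= 2 else -1  [with W=2]  = 8
U = 3·R + T + 5  [with R=8, T=-1]  = 28

28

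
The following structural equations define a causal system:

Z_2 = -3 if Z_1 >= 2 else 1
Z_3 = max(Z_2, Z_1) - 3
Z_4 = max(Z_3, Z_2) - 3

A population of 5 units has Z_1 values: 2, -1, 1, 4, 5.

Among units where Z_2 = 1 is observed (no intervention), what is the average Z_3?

Conditioning on Z_2=1 selects the 2 unit(s) with Z_1 ∈ {-1, 1}. Their Z_3 values: -2, -2. Mean = -2.

-2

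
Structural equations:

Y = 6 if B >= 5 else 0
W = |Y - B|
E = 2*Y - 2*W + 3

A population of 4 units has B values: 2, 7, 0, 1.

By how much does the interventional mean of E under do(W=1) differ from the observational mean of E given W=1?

-3

The intervention sets W=1 in all 4 units regardless of B. Recomputing E per unit gives 1, 13, 1, 1; average 4.
Observing W=1 restricts to units where W's equation naturally yields 1: B ∈ {7, 1}. In that subpopulation E = 13, 1, mean 7.
Difference = 4 − 7 = -3.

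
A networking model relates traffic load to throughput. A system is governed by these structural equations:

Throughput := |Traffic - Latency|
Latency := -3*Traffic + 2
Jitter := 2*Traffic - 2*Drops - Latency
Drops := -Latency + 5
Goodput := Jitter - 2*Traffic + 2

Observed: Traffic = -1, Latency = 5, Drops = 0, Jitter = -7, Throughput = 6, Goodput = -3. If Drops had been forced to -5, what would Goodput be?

7

The intervention breaks the incoming arrows to Drops: Drops := -Latency + 5 no longer applies, and Drops = -5.
Latency = -3*Traffic + 2  [with Traffic=-1]  = 5
Jitter = 2*Traffic - 2*Drops - Latency  [with Traffic=-1, Drops=-5, Latency=5]  = 3
Goodput = Jitter - 2*Traffic + 2  [with Jitter=3, Traffic=-1]  = 7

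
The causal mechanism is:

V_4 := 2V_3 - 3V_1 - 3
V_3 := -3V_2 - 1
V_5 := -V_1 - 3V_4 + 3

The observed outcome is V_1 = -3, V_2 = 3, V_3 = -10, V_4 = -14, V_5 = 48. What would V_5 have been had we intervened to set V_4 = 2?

0

Intervening sets V_4 = 2 and removes its equation (V_4 := 2V_3 - 3V_1 - 3).
V_5 = -V_1 - 3V_4 + 3  [with V_1=-3, V_4=2]  = 0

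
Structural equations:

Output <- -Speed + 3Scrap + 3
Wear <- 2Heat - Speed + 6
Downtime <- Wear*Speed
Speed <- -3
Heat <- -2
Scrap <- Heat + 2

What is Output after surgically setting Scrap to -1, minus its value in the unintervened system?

Intervening sets Scrap = -1 and removes its equation (Scrap <- Heat + 2).
Output = -Speed + 3Scrap + 3  [with Speed=-3, Scrap=-1]  = 3
Without intervention: Scrap = Heat + 2  [with Heat=-2]  = 0; Output = -Speed + 3Scrap + 3  [with Speed=-3, Scrap=0]  = 6.
Change = 3 − 6 = -3.

-3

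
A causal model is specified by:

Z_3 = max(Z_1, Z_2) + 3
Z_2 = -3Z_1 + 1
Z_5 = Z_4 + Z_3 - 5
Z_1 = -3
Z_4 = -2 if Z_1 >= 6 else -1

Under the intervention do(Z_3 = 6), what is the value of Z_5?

do(Z_3=6) replaces the equation Z_3 = max(Z_1, Z_2) + 3 with the constant Z_3 = 6.
Z_4 = -2 if Z_1 >= 6 else -1  [with Z_1=-3]  = -1
Z_5 = Z_4 + Z_3 - 5  [with Z_4=-1, Z_3=6]  = 0

0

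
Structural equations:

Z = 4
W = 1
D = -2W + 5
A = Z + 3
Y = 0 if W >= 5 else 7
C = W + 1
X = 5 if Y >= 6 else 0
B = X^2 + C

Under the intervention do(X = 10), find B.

do(X=10) replaces the equation X = 5 if Y >= 6 else 0 with the constant X = 10.
C = W + 1  [with W=1]  = 2
B = X^2 + C  [with X=10, C=2]  = 102

102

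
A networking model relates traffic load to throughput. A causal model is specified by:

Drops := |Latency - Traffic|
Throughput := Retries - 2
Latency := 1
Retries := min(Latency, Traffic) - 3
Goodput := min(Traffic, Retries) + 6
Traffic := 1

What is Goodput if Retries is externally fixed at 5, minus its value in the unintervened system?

3

Under do(Retries=5), the mechanism Retries := min(Latency, Traffic) - 3 is discarded; Retries is fixed at 5.
Goodput = min(Traffic, Retries) + 6  [with Traffic=1, Retries=5]  = 7
Without intervention: Retries = min(Latency, Traffic) - 3  [with Latency=1, Traffic=1]  = -2; Goodput = min(Traffic, Retries) + 6  [with Traffic=1, Retries=-2]  = 4.
Change = 7 − 4 = 3.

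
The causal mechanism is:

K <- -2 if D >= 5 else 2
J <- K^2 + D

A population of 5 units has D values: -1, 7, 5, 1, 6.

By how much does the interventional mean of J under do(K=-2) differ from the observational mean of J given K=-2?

-2.4

do(K=-2) breaks K's dependence on D. With K=-2 fixed, J across the units is 3, 11, 9, 5, 10, mean 7.6.
Conditioning on K=-2 selects the 3 unit(s) with D ∈ {7, 5, 6}. Their J values: 11, 9, 10. Mean = 10.
Difference = 7.6 − 10 = -2.4.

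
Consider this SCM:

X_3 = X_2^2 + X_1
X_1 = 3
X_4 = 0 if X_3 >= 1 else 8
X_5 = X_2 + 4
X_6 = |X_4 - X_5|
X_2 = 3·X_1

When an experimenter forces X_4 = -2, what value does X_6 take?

Under do(X_4=-2), the mechanism X_4 = 0 if X_3 >= 1 else 8 is discarded; X_4 is fixed at -2.
X_2 = 3·X_1  [with X_1=3]  = 9
X_5 = X_2 + 4  [with X_2=9]  = 13
X_6 = |X_4 - X_5|  [with X_4=-2, X_5=13]  = 15

15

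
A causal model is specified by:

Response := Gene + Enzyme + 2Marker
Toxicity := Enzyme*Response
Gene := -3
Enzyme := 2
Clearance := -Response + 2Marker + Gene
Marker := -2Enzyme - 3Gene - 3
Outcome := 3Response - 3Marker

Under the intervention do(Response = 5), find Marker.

Under do(Response=5), the mechanism Response := Gene + Enzyme + 2Marker is discarded; Response is fixed at 5.
Since Marker is not a descendant of the intervened variable, it is unaffected.
Marker = -2Enzyme - 3Gene - 3  [with Enzyme=2, Gene=-3]  = 2

2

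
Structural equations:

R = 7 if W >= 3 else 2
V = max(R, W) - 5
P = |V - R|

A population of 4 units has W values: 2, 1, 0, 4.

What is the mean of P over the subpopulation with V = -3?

5

E[P|V=-3] averages over only the 3 units with V=-3 (W = 2, 1, 0): P = 5, 5, 5, mean 5.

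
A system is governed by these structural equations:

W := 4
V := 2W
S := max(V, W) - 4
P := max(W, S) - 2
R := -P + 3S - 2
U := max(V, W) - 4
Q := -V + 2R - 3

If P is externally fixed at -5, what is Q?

19

The intervention breaks the incoming arrows to P: P := max(W, S) - 2 no longer applies, and P = -5.
V = 2W  [with W=4]  = 8
S = max(V, W) - 4  [with V=8, W=4]  = 4
R = -P + 3S - 2  [with P=-5, S=4]  = 15
Q = -V + 2R - 3  [with V=8, R=15]  = 19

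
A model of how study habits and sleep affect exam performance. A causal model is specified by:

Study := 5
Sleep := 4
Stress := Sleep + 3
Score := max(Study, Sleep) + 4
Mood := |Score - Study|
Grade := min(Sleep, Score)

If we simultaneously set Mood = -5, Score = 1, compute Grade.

1

Setting Mood = -5, Score = 1 by intervention discards those variables' equations.
Grade = min(Sleep, Score)  [with Sleep=4, Score=1]  = 1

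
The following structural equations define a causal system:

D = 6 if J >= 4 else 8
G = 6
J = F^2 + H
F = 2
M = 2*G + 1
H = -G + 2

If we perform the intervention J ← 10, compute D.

Intervening sets J = 10 and removes its equation (J = F^2 + H).
D = 6 if J >= 4 else 8  [with J=10]  = 6

6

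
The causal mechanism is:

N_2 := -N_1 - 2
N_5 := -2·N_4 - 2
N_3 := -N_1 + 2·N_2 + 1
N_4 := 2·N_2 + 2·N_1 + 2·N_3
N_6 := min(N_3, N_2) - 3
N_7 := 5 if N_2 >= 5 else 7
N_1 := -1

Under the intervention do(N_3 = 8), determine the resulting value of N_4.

12

The intervention breaks the incoming arrows to N_3: N_3 := -N_1 + 2·N_2 + 1 no longer applies, and N_3 = 8.
N_2 = -N_1 - 2  [with N_1=-1]  = -1
N_4 = 2·N_2 + 2·N_1 + 2·N_3  [with N_2=-1, N_1=-1, N_3=8]  = 12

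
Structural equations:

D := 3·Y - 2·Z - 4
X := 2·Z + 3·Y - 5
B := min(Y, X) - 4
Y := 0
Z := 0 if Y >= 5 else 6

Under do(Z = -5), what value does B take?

Under do(Z=-5), the mechanism Z := 0 if Y >= 5 else 6 is discarded; Z is fixed at -5.
X = 2·Z + 3·Y - 5  [with Z=-5, Y=0]  = -15
B = min(Y, X) - 4  [with Y=0, X=-15]  = -19

-19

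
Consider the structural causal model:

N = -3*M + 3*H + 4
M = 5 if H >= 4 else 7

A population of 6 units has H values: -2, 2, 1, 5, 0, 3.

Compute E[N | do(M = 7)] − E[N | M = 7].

do(M=7) breaks M's dependence on H. With M=7 fixed, N across the units is -23, -11, -14, -2, -17, -8, mean -12.5.
E[N|M=7] averages over only the 5 units with M=7 (H = -2, 2, 1, 0, 3): N = -23, -11, -14, -17, -8, mean -14.6.
Difference = -12.5 − (-14.6) = 2.1.

2.1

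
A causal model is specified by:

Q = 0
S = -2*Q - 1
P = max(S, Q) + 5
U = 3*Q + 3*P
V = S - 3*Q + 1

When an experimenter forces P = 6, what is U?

18

The intervention breaks the incoming arrows to P: P = max(S, Q) + 5 no longer applies, and P = 6.
U = 3*Q + 3*P  [with Q=0, P=6]  = 18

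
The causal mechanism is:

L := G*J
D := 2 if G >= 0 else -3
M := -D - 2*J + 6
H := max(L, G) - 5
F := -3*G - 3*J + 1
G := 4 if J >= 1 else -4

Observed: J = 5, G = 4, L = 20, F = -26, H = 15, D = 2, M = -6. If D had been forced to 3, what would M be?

-7

Intervening sets D = 3 and removes its equation (D := 2 if G >= 0 else -3).
M = -D - 2*J + 6  [with D=3, J=5]  = -7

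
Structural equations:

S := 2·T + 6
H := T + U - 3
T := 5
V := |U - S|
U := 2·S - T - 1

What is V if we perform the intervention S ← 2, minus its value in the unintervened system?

-6

do(S=2) replaces the equation S := 2·T + 6 with the constant S = 2.
U = 2·S - T - 1  [with S=2, T=5]  = -2
V = |U - S|  [with U=-2, S=2]  = 4
Without intervention: S = 2·T + 6  [with T=5]  = 16; U = 2·S - T - 1  [with S=16, T=5]  = 26; V = |U - S|  [with U=26, S=16]  = 10.
Change = 4 − 10 = -6.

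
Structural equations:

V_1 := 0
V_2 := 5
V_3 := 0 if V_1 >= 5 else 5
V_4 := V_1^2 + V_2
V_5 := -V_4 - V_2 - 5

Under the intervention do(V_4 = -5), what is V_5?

-5

Intervening sets V_4 = -5 and removes its equation (V_4 := V_1^2 + V_2).
V_5 = -V_4 - V_2 - 5  [with V_4=-5, V_2=5]  = -5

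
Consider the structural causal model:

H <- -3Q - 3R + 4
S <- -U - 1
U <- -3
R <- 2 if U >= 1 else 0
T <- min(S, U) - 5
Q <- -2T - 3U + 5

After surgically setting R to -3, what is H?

Under do(R=-3), the mechanism R <- 2 if U >= 1 else 0 is discarded; R is fixed at -3.
S = -U - 1  [with U=-3]  = 2
T = min(S, U) - 5  [with S=2, U=-3]  = -8
Q = -2T - 3U + 5  [with T=-8, U=-3]  = 30
H = -3Q - 3R + 4  [with Q=30, R=-3]  = -77

-77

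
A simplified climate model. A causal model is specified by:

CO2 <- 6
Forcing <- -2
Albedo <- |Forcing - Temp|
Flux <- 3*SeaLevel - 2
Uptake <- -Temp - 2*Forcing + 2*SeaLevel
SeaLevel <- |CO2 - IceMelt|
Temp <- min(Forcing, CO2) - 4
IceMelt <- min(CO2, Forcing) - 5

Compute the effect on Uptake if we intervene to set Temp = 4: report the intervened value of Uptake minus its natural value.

-10

The intervention breaks the incoming arrows to Temp: Temp <- min(Forcing, CO2) - 4 no longer applies, and Temp = 4.
IceMelt = min(CO2, Forcing) - 5  [with CO2=6, Forcing=-2]  = -7
SeaLevel = |CO2 - IceMelt|  [with CO2=6, IceMelt=-7]  = 13
Uptake = -Temp - 2*Forcing + 2*SeaLevel  [with Temp=4, Forcing=-2, SeaLevel=13]  = 26
Without intervention: Temp = min(Forcing, CO2) - 4  [with Forcing=-2, CO2=6]  = -6; IceMelt = min(CO2, Forcing) - 5  [with CO2=6, Forcing=-2]  = -7; SeaLevel = |CO2 - IceMelt|  [with CO2=6, IceMelt=-7]  = 13; Uptake = -Temp - 2*Forcing + 2*SeaLevel  [with Temp=-6, Forcing=-2, SeaLevel=13]  = 36.
Change = 26 − 36 = -10.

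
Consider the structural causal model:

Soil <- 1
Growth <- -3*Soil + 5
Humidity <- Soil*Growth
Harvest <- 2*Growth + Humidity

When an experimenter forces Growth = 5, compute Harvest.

15

Under do(Growth=5), the mechanism Growth <- -3*Soil + 5 is discarded; Growth is fixed at 5.
Humidity = Soil*Growth  [with Soil=1, Growth=5]  = 5
Harvest = 2*Growth + Humidity  [with Growth=5, Humidity=5]  = 15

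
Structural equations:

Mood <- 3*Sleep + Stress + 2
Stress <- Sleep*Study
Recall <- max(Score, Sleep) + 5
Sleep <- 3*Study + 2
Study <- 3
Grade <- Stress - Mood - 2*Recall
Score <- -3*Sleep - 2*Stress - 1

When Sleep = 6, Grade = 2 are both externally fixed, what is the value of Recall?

11

Under do(Sleep = 6, Grade = 2), each intervened variable's structural equation is replaced by its fixed value.
Stress = Sleep*Study  [with Sleep=6, Study=3]  = 18
Score = -3*Sleep - 2*Stress - 1  [with Sleep=6, Stress=18]  = -55
Recall = max(Score, Sleep) + 5  [with Score=-55, Sleep=6]  = 11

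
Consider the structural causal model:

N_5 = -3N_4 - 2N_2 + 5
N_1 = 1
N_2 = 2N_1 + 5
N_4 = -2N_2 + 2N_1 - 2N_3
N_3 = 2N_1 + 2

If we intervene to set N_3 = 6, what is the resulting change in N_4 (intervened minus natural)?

The intervention breaks the incoming arrows to N_3: N_3 = 2N_1 + 2 no longer applies, and N_3 = 6.
N_2 = 2N_1 + 5  [with N_1=1]  = 7
N_4 = -2N_2 + 2N_1 - 2N_3  [with N_2=7, N_1=1, N_3=6]  = -24
Without intervention: N_2 = 2N_1 + 5  [with N_1=1]  = 7; N_3 = 2N_1 + 2  [with N_1=1]  = 4; N_4 = -2N_2 + 2N_1 - 2N_3  [with N_2=7, N_1=1, N_3=4]  = -20.
Change = -24 − (-20) = -4.

-4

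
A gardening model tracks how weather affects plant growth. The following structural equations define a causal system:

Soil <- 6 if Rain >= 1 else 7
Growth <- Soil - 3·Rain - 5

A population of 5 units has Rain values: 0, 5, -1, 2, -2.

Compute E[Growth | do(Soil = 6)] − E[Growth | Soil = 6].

Under do(Soil=6), Soil's equation is replaced by Soil=6 for every unit. Per-unit Growth: 1, -14, 4, -5, 7. Mean = -1.4.
E[Growth|Soil=6] averages over only the 2 units with Soil=6 (Rain = 5, 2): Growth = -14, -5, mean -9.5.
Difference = -1.4 − (-9.5) = 8.1.

8.1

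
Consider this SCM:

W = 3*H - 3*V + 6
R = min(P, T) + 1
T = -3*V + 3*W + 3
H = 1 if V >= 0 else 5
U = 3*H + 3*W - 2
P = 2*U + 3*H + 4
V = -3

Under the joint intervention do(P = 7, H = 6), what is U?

115

Setting P = 7, H = 6 by intervention discards those variables' equations.
W = 3*H - 3*V + 6  [with H=6, V=-3]  = 33
U = 3*H + 3*W - 2  [with H=6, W=33]  = 115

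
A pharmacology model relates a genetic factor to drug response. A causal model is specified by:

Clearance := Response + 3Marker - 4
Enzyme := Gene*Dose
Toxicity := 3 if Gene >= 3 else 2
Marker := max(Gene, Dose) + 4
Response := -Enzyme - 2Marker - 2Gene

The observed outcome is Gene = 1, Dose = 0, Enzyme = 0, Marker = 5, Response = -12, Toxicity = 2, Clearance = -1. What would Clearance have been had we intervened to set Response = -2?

Under do(Response=-2), the mechanism Response := -Enzyme - 2Marker - 2Gene is discarded; Response is fixed at -2.
Marker = max(Gene, Dose) + 4  [with Gene=1, Dose=0]  = 5
Clearance = Response + 3Marker - 4  [with Response=-2, Marker=5]  = 9

9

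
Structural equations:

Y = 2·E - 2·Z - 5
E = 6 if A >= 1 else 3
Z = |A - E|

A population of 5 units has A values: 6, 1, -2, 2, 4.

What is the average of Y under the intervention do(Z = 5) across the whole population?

Under do(Z=5), Z's equation is replaced by Z=5 for every unit. Per-unit Y: -3, -3, -9, -3, -3. Mean = -4.2.

-4.2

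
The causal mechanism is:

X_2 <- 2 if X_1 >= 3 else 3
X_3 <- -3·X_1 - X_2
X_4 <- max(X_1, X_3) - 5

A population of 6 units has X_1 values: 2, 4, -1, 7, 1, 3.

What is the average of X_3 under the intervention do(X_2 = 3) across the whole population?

-11

Under do(X_2=3), X_2's equation is replaced by X_2=3 for every unit. Per-unit X_3: -9, -15, 0, -24, -6, -12. Mean = -11.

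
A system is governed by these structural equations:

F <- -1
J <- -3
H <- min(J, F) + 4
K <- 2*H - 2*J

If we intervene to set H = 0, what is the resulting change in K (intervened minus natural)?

-2

The intervention breaks the incoming arrows to H: H <- min(J, F) + 4 no longer applies, and H = 0.
K = 2*H - 2*J  [with H=0, J=-3]  = 6
Without intervention: H = min(J, F) + 4  [with J=-3, F=-1]  = 1; K = 2*H - 2*J  [with H=1, J=-3]  = 8.
Change = 6 − 8 = -2.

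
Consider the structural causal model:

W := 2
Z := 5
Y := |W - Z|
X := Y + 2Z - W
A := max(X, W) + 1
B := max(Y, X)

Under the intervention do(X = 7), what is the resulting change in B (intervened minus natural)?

-4

Under do(X=7), the mechanism X := Y + 2Z - W is discarded; X is fixed at 7.
Y = |W - Z|  [with W=2, Z=5]  = 3
B = max(Y, X)  [with Y=3, X=7]  = 7
Without intervention: Y = |W - Z|  [with W=2, Z=5]  = 3; X = Y + 2Z - W  [with Y=3, Z=5, W=2]  = 11; B = max(Y, X)  [with Y=3, X=11]  = 11.
Change = 7 − 11 = -4.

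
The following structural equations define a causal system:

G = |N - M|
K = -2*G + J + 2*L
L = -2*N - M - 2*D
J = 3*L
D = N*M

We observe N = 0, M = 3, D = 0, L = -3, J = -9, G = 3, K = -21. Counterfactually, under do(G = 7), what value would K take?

-29

Intervening sets G = 7 and removes its equation (G = |N - M|).
D = N*M  [with N=0, M=3]  = 0
L = -2*N - M - 2*D  [with N=0, M=3, D=0]  = -3
J = 3*L  [with L=-3]  = -9
K = -2*G + J + 2*L  [with G=7, J=-9, L=-3]  = -29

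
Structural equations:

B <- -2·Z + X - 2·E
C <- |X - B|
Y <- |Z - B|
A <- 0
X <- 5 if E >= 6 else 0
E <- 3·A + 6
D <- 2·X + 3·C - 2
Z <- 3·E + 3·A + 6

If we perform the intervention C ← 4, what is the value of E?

6

do(C=4) replaces the equation C <- |X - B| with the constant C = 4.
E is not downstream of the intervention, so its value is determined by the original equations.
E = 3·A + 6  [with A=0]  = 6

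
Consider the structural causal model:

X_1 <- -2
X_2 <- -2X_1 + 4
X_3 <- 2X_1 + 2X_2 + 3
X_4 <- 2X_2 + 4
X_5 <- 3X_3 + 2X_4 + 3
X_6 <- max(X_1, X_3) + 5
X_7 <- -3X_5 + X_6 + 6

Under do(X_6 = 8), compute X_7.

-250

Intervening sets X_6 = 8 and removes its equation (X_6 <- max(X_1, X_3) + 5).
X_2 = -2X_1 + 4  [with X_1=-2]  = 8
X_3 = 2X_1 + 2X_2 + 3  [with X_1=-2, X_2=8]  = 15
X_4 = 2X_2 + 4  [with X_2=8]  = 20
X_5 = 3X_3 + 2X_4 + 3  [with X_3=15, X_4=20]  = 88
X_7 = -3X_5 + X_6 + 6  [with X_5=88, X_6=8]  = -250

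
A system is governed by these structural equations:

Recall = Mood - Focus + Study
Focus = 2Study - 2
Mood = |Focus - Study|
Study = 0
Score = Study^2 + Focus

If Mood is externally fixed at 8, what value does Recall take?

10

Intervening sets Mood = 8 and removes its equation (Mood = |Focus - Study|).
Focus = 2Study - 2  [with Study=0]  = -2
Recall = Mood - Focus + Study  [with Mood=8, Focus=-2, Study=0]  = 10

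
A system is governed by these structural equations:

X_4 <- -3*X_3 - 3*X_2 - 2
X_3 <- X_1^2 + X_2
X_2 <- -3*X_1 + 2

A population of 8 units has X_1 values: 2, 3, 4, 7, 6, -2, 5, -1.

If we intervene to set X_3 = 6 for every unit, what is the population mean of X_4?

The intervention sets X_3=6 in all 8 units regardless of X_1. Recomputing X_4 per unit gives -8, 1, 10, 37, 28, -44, 19, -35; average 1.

1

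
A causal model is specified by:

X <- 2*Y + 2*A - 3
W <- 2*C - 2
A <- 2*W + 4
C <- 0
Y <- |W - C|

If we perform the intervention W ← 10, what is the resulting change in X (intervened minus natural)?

64

do(W=10) replaces the equation W <- 2*C - 2 with the constant W = 10.
Y = |W - C|  [with W=10, C=0]  = 10
A = 2*W + 4  [with W=10]  = 24
X = 2*Y + 2*A - 3  [with Y=10, A=24]  = 65
Without intervention: W = 2*C - 2  [with C=0]  = -2; Y = |W - C|  [with W=-2, C=0]  = 2; A = 2*W + 4  [with W=-2]  = 0; X = 2*Y + 2*A - 3  [with Y=2, A=0]  = 1.
Change = 65 − 1 = 64.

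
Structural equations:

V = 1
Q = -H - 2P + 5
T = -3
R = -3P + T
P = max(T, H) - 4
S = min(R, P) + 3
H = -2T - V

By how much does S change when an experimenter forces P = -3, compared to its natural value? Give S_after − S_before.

3

Under do(P=-3), the mechanism P = max(T, H) - 4 is discarded; P is fixed at -3.
R = -3P + T  [with P=-3, T=-3]  = 6
S = min(R, P) + 3  [with R=6, P=-3]  = 0
Without intervention: H = -2T - V  [with T=-3, V=1]  = 5; P = max(T, H) - 4  [with T=-3, H=5]  = 1; R = -3P + T  [with P=1, T=-3]  = -6; S = min(R, P) + 3  [with R=-6, P=1]  = -3.
Change = 0 − (-3) = 3.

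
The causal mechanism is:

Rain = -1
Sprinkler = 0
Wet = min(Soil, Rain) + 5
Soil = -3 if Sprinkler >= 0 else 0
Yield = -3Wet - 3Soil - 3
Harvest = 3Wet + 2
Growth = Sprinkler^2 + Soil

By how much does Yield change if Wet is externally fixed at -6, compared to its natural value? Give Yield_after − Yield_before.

Under do(Wet=-6), the mechanism Wet = min(Soil, Rain) + 5 is discarded; Wet is fixed at -6.
Soil = -3 if Sprinkler >= 0 else 0  [with Sprinkler=0]  = -3
Yield = -3Wet - 3Soil - 3  [with Wet=-6, Soil=-3]  = 24
Without intervention: Soil = -3 if Sprinkler >= 0 else 0  [with Sprinkler=0]  = -3; Wet = min(Soil, Rain) + 5  [with Soil=-3, Rain=-1]  = 2; Yield = -3Wet - 3Soil - 3  [with Wet=2, Soil=-3]  = 0.
Change = 24 − 0 = 24.

24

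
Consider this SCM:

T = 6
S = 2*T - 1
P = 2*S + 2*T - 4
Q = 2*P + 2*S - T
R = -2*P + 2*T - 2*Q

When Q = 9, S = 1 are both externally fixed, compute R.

The joint intervention fixes Q = 9, S = 1, removing each variable's own equation.
P = 2*S + 2*T - 4  [with S=1, T=6]  = 10
R = -2*P + 2*T - 2*Q  [with P=10, T=6, Q=9]  = -26

-26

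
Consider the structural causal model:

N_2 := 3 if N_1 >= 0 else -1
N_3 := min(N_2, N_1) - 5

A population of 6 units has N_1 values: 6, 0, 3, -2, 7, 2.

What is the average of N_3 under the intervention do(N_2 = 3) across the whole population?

The intervention sets N_2=3 in all 6 units regardless of N_1. Recomputing N_3 per unit gives -2, -5, -2, -7, -2, -3; average -3.5.

-3.5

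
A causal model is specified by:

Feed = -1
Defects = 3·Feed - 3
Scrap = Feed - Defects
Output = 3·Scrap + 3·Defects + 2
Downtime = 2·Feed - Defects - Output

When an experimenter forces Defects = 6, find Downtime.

do(Defects=6) replaces the equation Defects = 3·Feed - 3 with the constant Defects = 6.
Scrap = Feed - Defects  [with Feed=-1, Defects=6]  = -7
Output = 3·Scrap + 3·Defects + 2  [with Scrap=-7, Defects=6]  = -1
Downtime = 2·Feed - Defects - Output  [with Feed=-1, Defects=6, Output=-1]  = -7

-7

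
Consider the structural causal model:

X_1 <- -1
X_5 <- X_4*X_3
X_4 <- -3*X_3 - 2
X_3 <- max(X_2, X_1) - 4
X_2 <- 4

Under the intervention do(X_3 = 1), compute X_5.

do(X_3=1) replaces the equation X_3 <- max(X_2, X_1) - 4 with the constant X_3 = 1.
X_4 = -3*X_3 - 2  [with X_3=1]  = -5
X_5 = X_4*X_3  [with X_4=-5, X_3=1]  = -5

-5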